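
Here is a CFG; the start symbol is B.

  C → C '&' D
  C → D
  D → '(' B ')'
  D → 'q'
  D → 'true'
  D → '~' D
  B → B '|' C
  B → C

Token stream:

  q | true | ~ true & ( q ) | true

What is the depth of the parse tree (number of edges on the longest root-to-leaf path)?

[B [B [B [B [C [D q]]] | [C [D true]]] | [C [C [D ~ [D true]]] & [D ( [B [C [D q]]] )]]] | [C [D true]]]

7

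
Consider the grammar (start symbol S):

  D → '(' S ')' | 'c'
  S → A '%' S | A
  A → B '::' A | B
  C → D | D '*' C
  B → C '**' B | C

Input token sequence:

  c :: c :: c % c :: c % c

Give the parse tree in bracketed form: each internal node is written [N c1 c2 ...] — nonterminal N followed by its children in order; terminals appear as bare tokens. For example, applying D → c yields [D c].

[S [A [B [C [D c]]] :: [A [B [C [D c]]] :: [A [B [C [D c]]]]]] % [S [A [B [C [D c]]] :: [A [B [C [D c]]]]] % [S [A [B [C [D c]]]]]]]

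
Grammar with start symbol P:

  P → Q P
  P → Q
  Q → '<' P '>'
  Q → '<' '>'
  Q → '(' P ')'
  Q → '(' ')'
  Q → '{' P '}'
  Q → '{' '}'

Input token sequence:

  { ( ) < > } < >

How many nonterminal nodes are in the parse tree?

8

[P [Q { [P [Q ( )] [P [Q < >]]] }] [P [Q < >]]]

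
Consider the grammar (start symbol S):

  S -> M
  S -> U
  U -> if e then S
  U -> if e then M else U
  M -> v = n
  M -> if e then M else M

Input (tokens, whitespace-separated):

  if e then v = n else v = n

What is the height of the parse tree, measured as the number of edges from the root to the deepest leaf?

3

[S [M if e then [M v = n] else [M v = n]]]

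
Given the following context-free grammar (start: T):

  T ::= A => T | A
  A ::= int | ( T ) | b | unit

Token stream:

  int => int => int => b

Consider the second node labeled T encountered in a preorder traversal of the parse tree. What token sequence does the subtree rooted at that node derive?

int => int => b

[T [A int] => [T [A int] => [T [A int] => [T [A b]]]]]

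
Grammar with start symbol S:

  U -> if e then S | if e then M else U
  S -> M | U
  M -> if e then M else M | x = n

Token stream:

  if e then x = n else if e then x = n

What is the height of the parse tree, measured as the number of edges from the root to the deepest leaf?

5

[S [U if e then [M x = n] else [U if e then [S [M x = n]]]]]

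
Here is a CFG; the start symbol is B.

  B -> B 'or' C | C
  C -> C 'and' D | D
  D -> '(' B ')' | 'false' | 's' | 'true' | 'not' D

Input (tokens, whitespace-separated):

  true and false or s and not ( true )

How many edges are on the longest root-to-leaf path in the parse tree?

7

[B [B [C [C [D true]] and [D false]]] or [C [C [D s]] and [D not [D ( [B [C [D true]]] )]]]]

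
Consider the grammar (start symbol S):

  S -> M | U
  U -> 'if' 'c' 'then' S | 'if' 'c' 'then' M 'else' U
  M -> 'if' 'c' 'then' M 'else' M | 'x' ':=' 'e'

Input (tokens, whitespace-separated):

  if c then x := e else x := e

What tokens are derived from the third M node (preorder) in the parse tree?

x := e

[S [M if c then [M x := e] else [M x := e]]]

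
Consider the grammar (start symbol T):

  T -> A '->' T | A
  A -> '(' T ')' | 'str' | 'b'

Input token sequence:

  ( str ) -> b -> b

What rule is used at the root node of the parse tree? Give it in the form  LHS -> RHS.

T -> A '->' T

[T [A ( [T [A str]] )] -> [T [A b] -> [T [A b]]]]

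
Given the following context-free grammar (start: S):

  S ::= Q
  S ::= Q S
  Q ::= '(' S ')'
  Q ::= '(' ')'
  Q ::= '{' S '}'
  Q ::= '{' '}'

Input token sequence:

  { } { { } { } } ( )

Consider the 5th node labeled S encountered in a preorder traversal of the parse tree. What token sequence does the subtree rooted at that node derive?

[S [Q { }] [S [Q { [S [Q { }] [S [Q { }]]] }] [S [Q ( )]]]]

( )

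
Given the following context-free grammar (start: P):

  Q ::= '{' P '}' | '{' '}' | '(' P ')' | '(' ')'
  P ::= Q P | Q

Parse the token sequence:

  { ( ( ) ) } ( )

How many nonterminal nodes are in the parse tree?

8

[P [Q { [P [Q ( [P [Q ( )]] )]] }] [P [Q ( )]]]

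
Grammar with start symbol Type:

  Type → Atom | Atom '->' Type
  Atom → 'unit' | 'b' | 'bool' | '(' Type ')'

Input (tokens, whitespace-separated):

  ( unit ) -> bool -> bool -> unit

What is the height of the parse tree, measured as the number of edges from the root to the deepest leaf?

[Type [Atom ( [Type [Atom unit]] )] -> [Type [Atom bool] -> [Type [Atom bool] -> [Type [Atom unit]]]]]

5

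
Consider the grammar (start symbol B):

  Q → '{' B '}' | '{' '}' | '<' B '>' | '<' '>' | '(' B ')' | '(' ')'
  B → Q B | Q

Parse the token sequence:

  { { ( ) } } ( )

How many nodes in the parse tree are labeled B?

4

[B [Q { [B [Q { [B [Q ( )]] }]] }] [B [Q ( )]]]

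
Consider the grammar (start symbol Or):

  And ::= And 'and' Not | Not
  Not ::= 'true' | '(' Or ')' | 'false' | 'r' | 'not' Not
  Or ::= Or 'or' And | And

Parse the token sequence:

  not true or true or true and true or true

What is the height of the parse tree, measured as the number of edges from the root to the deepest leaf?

[Or [Or [Or [Or [And [Not not [Not true]]]] or [And [Not true]]] or [And [And [Not true]] and [Not true]]] or [And [Not true]]]

7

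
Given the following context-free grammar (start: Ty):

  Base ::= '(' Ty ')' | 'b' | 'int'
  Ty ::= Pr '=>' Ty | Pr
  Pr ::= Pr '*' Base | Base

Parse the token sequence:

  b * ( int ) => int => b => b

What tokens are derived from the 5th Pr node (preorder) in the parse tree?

[Ty [Pr [Pr [Base b]] * [Base ( [Ty [Pr [Base int]]] )]] => [Ty [Pr [Base int]] => [Ty [Pr [Base b]] => [Ty [Pr [Base b]]]]]]

b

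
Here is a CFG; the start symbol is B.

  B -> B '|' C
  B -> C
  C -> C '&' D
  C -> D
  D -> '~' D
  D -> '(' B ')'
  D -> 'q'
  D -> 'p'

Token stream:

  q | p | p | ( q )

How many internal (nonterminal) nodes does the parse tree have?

[B [B [B [B [C [D q]]] | [C [D p]]] | [C [D p]]] | [C [D ( [B [C [D q]]] )]]]

15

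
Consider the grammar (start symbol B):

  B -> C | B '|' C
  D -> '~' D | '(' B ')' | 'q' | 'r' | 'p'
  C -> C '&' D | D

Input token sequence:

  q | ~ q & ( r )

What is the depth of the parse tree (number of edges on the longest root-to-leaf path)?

6

[B [B [C [D q]]] | [C [C [D ~ [D q]]] & [D ( [B [C [D r]]] )]]]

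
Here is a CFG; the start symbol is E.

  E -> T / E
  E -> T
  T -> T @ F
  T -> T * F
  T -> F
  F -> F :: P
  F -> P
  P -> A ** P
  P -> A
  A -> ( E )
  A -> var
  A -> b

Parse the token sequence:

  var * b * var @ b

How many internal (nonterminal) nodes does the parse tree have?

17

[E [T [T [T [T [F [P [A var]]]] * [F [P [A b]]]] * [F [P [A var]]]] @ [F [P [A b]]]]]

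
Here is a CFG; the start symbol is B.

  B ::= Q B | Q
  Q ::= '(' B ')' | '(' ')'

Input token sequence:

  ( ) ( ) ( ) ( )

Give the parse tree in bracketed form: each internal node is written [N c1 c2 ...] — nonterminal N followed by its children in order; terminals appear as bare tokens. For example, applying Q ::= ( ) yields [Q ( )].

B
Q B
( ) B
( ) Q B
( ) ( ) B
( ) ( ) Q B
( ) ( ) ( ) B
( ) ( ) ( ) Q
( ) ( ) ( ) ( )

[B [Q ( )] [B [Q ( )] [B [Q ( )] [B [Q ( )]]]]]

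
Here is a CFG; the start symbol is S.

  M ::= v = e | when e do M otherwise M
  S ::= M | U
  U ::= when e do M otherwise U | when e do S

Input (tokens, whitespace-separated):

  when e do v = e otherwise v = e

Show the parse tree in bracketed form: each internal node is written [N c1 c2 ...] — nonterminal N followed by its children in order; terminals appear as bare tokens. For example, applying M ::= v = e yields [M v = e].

[S [M when e do [M v = e] otherwise [M v = e]]]

S
M
when e do M otherwise M
when e do v = e otherwise M
when e do v = e otherwise v = e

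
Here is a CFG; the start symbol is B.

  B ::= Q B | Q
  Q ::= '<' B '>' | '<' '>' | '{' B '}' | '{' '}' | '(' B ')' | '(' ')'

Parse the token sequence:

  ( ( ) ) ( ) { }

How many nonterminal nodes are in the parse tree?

[B [Q ( [B [Q ( )]] )] [B [Q ( )] [B [Q { }]]]]

8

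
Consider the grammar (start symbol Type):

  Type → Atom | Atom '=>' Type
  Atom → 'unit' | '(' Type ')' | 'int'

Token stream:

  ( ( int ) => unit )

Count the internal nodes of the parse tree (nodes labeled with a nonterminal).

[Type [Atom ( [Type [Atom ( [Type [Atom int]] )] => [Type [Atom unit]]] )]]

8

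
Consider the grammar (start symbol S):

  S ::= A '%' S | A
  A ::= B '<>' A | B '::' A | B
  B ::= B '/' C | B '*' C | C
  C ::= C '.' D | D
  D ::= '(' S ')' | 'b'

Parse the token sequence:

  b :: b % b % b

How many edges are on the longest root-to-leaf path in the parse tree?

[S [A [B [C [D b]]] :: [A [B [C [D b]]]]] % [S [A [B [C [D b]]]] % [S [A [B [C [D b]]]]]]]

7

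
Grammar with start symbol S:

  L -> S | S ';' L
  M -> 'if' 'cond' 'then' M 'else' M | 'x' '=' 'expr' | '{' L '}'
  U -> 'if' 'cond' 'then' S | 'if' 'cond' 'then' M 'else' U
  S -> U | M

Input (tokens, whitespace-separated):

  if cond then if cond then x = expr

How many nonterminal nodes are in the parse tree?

[S [U if cond then [S [U if cond then [S [M x = expr]]]]]]

6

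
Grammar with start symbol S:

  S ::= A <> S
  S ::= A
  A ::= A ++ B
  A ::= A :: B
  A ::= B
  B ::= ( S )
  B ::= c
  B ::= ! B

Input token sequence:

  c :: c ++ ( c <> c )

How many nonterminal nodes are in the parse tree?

[S [A [A [A [B c]] :: [B c]] ++ [B ( [S [A [B c]] <> [S [A [B c]]]] )]]]

13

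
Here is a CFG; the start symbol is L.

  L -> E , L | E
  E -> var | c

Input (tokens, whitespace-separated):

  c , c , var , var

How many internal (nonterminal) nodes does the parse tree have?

[L [E c] , [L [E c] , [L [E var] , [L [E var]]]]]

8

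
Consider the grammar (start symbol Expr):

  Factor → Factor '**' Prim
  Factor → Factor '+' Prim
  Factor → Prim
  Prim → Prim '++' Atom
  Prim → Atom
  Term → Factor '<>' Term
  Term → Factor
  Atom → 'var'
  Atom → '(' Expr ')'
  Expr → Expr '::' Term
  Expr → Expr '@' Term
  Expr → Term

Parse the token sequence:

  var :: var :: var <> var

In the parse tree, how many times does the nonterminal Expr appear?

3

[Expr [Expr [Expr [Term [Factor [Prim [Atom var]]]]] :: [Term [Factor [Prim [Atom var]]]]] :: [Term [Factor [Prim [Atom var]]] <> [Term [Factor [Prim [Atom var]]]]]]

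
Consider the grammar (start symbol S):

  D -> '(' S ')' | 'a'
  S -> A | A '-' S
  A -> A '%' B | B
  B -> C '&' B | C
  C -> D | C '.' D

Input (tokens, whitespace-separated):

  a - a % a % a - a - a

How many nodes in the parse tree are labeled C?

[S [A [B [C [D a]]]] - [S [A [A [A [B [C [D a]]]] % [B [C [D a]]]] % [B [C [D a]]]] - [S [A [B [C [D a]]]] - [S [A [B [C [D a]]]]]]]]

6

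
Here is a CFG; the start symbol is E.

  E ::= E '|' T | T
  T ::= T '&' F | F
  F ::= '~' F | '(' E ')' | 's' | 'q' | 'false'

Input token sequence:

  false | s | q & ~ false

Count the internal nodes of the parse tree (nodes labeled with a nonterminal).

12

[E [E [E [T [F false]]] | [T [F s]]] | [T [T [F q]] & [F ~ [F false]]]]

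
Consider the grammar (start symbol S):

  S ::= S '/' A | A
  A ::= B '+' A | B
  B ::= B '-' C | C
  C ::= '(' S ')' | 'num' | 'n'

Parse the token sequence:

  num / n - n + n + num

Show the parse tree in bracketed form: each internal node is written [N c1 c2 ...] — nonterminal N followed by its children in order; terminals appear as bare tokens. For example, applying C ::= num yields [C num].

[S [S [A [B [C num]]]] / [A [B [B [C n]] - [C n]] + [A [B [C n]] + [A [B [C num]]]]]]

S
S / A
A / A
B / A
C / A
num / A
num / B + A
num / B - C + A
num / C - C + A
num / n - C + A
num / n - n + A
num / n - n + B + A
num / n - n + C + A
num / n - n + n + A
num / n - n + n + B
num / n - n + n + C
num / n - n + n + num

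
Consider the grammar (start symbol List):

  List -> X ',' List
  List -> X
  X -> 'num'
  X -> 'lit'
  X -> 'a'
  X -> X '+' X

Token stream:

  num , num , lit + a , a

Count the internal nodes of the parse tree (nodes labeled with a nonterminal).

[List [X num] , [List [X num] , [List [X [X lit] + [X a]] , [List [X a]]]]]

10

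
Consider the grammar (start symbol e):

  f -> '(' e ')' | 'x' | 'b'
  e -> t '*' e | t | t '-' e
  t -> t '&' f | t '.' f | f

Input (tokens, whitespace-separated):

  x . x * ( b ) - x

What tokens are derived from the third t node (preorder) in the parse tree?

[e [t [t [f x]] . [f x]] * [e [t [f ( [e [t [f b]]] )]] - [e [t [f x]]]]]

( b )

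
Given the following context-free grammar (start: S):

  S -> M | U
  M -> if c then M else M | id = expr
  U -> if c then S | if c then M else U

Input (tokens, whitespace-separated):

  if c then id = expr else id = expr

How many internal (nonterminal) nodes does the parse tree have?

[S [M if c then [M id = expr] else [M id = expr]]]

4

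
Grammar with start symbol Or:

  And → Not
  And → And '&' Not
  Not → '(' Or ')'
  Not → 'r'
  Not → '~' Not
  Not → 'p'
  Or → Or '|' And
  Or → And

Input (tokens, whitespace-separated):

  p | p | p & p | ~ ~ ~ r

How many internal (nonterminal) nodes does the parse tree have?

17

[Or [Or [Or [Or [And [Not p]]] | [And [Not p]]] | [And [And [Not p]] & [Not p]]] | [And [Not ~ [Not ~ [Not ~ [Not r]]]]]]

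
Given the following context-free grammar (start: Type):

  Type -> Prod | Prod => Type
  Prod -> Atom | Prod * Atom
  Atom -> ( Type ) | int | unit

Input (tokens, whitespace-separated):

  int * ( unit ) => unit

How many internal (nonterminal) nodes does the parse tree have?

11

[Type [Prod [Prod [Atom int]] * [Atom ( [Type [Prod [Atom unit]]] )]] => [Type [Prod [Atom unit]]]]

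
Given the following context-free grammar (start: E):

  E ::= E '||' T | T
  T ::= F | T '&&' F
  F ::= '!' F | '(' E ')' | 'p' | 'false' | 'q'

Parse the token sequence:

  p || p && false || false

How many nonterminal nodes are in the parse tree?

11

[E [E [E [T [F p]]] || [T [T [F p]] && [F false]]] || [T [F false]]]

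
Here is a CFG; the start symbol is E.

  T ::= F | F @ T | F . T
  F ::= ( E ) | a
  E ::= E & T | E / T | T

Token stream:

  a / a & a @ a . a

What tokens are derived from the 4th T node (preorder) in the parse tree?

a . a

[E [E [E [T [F a]]] / [T [F a]]] & [T [F a] @ [T [F a] . [T [F a]]]]]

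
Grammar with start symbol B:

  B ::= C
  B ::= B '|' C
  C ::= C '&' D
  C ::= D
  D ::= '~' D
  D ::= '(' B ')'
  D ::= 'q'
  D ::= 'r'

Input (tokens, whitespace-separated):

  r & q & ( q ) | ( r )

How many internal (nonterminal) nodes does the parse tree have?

[B [B [C [C [C [D r]] & [D q]] & [D ( [B [C [D q]]] )]]] | [C [D ( [B [C [D r]]] )]]]

16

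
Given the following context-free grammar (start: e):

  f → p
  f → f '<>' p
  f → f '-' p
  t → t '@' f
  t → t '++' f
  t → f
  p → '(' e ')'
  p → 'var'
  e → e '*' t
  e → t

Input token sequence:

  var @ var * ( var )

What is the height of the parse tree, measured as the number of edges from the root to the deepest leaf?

[e [e [t [t [f [p var]]] @ [f [p var]]]] * [t [f [p ( [e [t [f [p var]]]] )]]]]

8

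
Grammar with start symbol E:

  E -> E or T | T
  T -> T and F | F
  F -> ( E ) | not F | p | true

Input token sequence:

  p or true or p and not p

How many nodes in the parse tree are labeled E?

3

[E [E [E [T [F p]]] or [T [F true]]] or [T [T [F p]] and [F not [F p]]]]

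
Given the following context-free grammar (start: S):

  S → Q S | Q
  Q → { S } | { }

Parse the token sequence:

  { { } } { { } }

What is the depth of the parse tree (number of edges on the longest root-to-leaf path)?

5

[S [Q { [S [Q { }]] }] [S [Q { [S [Q { }]] }]]]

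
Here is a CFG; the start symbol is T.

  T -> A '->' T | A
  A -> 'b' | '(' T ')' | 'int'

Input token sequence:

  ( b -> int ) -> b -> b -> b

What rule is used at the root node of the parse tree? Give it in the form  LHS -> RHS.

[T [A ( [T [A b] -> [T [A int]]] )] -> [T [A b] -> [T [A b] -> [T [A b]]]]]

T -> A '->' T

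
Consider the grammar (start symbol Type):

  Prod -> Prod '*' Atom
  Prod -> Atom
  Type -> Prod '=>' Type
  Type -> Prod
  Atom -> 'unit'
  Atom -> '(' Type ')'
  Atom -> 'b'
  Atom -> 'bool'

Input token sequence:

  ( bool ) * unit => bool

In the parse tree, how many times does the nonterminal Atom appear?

4

[Type [Prod [Prod [Atom ( [Type [Prod [Atom bool]]] )]] * [Atom unit]] => [Type [Prod [Atom bool]]]]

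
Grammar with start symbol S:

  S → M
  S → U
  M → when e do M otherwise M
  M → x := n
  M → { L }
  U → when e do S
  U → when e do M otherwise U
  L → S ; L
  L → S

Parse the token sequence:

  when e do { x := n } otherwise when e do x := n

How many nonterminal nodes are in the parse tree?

[S [U when e do [M { [L [S [M x := n]]] }] otherwise [U when e do [S [M x := n]]]]]

9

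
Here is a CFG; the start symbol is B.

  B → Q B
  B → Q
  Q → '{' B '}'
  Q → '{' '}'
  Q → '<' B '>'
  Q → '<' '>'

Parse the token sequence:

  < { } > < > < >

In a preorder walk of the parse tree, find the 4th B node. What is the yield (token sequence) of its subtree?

[B [Q < [B [Q { }]] >] [B [Q < >] [B [Q < >]]]]

< >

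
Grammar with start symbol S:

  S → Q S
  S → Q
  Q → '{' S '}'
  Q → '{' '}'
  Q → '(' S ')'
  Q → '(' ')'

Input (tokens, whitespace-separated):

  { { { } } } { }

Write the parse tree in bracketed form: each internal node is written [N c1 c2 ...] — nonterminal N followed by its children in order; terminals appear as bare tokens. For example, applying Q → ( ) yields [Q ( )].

S
Q S
{ S } S
{ Q } S
{ { S } } S
{ { Q } } S
{ { { } } } S
{ { { } } } Q
{ { { } } } { }

[S [Q { [S [Q { [S [Q { }]] }]] }] [S [Q { }]]]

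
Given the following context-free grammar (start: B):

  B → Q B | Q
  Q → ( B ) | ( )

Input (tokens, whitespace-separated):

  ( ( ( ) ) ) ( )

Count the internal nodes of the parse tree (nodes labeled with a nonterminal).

[B [Q ( [B [Q ( [B [Q ( )]] )]] )] [B [Q ( )]]]

8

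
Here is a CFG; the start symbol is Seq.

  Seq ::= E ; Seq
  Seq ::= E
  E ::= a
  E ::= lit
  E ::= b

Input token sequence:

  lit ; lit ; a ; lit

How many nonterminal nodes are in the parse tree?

8

[Seq [E lit] ; [Seq [E lit] ; [Seq [E a] ; [Seq [E lit]]]]]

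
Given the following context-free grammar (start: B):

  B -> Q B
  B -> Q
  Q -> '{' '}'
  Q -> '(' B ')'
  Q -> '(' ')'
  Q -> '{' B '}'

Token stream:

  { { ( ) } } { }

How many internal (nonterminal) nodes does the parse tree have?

8

[B [Q { [B [Q { [B [Q ( )]] }]] }] [B [Q { }]]]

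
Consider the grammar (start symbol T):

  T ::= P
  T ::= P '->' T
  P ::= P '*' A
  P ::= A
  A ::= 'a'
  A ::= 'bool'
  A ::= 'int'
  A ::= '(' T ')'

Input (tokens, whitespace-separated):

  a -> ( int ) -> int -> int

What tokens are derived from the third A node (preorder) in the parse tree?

[T [P [A a]] -> [T [P [A ( [T [P [A int]]] )]] -> [T [P [A int]] -> [T [P [A int]]]]]]

int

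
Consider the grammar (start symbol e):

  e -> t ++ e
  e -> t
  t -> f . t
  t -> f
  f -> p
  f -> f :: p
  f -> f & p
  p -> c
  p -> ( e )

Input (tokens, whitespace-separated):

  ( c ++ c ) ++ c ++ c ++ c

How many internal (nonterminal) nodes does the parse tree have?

[e [t [f [p ( [e [t [f [p c]]] ++ [e [t [f [p c]]]]] )]]] ++ [e [t [f [p c]]] ++ [e [t [f [p c]]] ++ [e [t [f [p c]]]]]]]

24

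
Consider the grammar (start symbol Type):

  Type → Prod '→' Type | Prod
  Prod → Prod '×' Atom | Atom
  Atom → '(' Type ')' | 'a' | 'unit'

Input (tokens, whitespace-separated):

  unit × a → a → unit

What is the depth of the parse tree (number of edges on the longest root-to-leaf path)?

[Type [Prod [Prod [Atom unit]] × [Atom a]] → [Type [Prod [Atom a]] → [Type [Prod [Atom unit]]]]]

5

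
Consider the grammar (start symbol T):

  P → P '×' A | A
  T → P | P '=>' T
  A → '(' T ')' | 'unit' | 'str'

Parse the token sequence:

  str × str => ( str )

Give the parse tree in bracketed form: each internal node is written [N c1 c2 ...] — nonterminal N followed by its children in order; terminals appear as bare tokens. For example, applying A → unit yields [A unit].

[T [P [P [A str]] × [A str]] => [T [P [A ( [T [P [A str]]] )]]]]

T
P => T
P × A => T
A × A => T
str × A => T
str × str => T
str × str => P
str × str => A
str × str => ( T )
str × str => ( P )
str × str => ( A )
str × str => ( str )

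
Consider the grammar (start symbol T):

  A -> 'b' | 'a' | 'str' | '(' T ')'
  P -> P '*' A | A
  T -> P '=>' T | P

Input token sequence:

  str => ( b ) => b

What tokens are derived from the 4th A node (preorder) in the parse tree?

b

[T [P [A str]] => [T [P [A ( [T [P [A b]]] )]] => [T [P [A b]]]]]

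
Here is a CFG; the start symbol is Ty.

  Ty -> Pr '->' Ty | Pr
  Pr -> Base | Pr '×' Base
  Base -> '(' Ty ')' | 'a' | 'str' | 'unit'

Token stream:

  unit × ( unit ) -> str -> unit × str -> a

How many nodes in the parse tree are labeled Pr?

7

[Ty [Pr [Pr [Base unit]] × [Base ( [Ty [Pr [Base unit]]] )]] -> [Ty [Pr [Base str]] -> [Ty [Pr [Pr [Base unit]] × [Base str]] -> [Ty [Pr [Base a]]]]]]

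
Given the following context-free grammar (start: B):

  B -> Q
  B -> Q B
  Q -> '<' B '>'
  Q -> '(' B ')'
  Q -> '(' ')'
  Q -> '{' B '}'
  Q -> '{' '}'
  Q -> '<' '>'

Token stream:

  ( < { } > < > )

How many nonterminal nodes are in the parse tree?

8

[B [Q ( [B [Q < [B [Q { }]] >] [B [Q < >]]] )]]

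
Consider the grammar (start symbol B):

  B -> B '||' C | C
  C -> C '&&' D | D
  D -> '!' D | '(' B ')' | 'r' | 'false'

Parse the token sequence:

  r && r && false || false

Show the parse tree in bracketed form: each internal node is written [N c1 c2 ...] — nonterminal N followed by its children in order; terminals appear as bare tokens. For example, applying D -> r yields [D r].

B
B || C
C || C
C && D || C
C && D && D || C
D && D && D || C
r && D && D || C
r && r && D || C
r && r && false || C
r && r && false || D
r && r && false || false

[B [B [C [C [C [D r]] && [D r]] && [D false]]] || [C [D false]]]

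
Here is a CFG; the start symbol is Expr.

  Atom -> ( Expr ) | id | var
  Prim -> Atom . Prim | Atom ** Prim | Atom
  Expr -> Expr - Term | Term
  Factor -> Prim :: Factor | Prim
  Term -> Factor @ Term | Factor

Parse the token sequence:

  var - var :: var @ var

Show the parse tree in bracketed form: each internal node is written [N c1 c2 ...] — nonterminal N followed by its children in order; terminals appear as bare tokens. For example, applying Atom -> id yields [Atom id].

[Expr [Expr [Term [Factor [Prim [Atom var]]]]] - [Term [Factor [Prim [Atom var]] :: [Factor [Prim [Atom var]]]] @ [Term [Factor [Prim [Atom var]]]]]]

Expr
Expr - Term
Term - Term
Factor - Term
Prim - Term
Atom - Term
var - Term
var - Factor @ Term
var - Prim :: Factor @ Term
var - Atom :: Factor @ Term
var - var :: Factor @ Term
var - var :: Prim @ Term
var - var :: Atom @ Term
var - var :: var @ Term
var - var :: var @ Factor
var - var :: var @ Prim
var - var :: var @ Atom
var - var :: var @ var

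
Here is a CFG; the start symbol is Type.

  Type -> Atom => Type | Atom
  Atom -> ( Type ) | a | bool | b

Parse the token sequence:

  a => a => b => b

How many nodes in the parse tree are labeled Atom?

[Type [Atom a] => [Type [Atom a] => [Type [Atom b] => [Type [Atom b]]]]]

4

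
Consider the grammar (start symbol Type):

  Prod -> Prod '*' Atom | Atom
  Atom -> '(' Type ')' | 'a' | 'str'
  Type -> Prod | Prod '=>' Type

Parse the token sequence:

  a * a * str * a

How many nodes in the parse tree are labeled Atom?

[Type [Prod [Prod [Prod [Prod [Atom a]] * [Atom a]] * [Atom str]] * [Atom a]]]

4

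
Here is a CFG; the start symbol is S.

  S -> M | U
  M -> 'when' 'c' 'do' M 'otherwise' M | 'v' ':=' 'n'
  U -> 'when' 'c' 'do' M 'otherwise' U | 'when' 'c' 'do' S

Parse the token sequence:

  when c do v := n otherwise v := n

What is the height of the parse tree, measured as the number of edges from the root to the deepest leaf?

3

[S [M when c do [M v := n] otherwise [M v := n]]]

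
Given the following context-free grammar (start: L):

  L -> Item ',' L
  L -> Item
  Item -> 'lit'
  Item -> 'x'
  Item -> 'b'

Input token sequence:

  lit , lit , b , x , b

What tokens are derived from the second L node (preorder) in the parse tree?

[L [Item lit] , [L [Item lit] , [L [Item b] , [L [Item x] , [L [Item b]]]]]]

lit , b , x , b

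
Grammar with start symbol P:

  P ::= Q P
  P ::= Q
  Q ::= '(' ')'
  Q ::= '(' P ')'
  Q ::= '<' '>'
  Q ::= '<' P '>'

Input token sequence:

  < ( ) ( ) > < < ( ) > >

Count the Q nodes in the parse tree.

6

[P [Q < [P [Q ( )] [P [Q ( )]]] >] [P [Q < [P [Q < [P [Q ( )]] >]] >]]]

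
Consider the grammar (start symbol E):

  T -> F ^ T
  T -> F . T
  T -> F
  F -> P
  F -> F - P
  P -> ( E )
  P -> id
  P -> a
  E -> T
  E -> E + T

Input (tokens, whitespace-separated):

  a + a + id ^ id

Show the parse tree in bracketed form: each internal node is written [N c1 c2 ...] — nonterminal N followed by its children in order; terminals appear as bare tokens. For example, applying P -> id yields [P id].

E
E + T
E + T + T
T + T + T
F + T + T
P + T + T
a + T + T
a + F + T
a + P + T
a + a + T
a + a + F ^ T
a + a + P ^ T
a + a + id ^ T
a + a + id ^ F
a + a + id ^ P
a + a + id ^ id

[E [E [E [T [F [P a]]]] + [T [F [P a]]]] + [T [F [P id]] ^ [T [F [P id]]]]]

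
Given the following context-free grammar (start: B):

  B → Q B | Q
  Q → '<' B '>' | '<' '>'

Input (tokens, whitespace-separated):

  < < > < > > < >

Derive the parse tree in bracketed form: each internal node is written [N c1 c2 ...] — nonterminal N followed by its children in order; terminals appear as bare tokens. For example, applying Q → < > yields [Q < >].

B
Q B
< B > B
< Q B > B
< < > B > B
< < > Q > B
< < > < > > B
< < > < > > Q
< < > < > > < >

[B [Q < [B [Q < >] [B [Q < >]]] >] [B [Q < >]]]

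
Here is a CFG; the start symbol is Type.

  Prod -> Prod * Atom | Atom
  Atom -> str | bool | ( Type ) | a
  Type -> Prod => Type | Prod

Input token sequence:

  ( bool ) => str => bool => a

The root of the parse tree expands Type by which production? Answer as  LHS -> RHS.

[Type [Prod [Atom ( [Type [Prod [Atom bool]]] )]] => [Type [Prod [Atom str]] => [Type [Prod [Atom bool]] => [Type [Prod [Atom a]]]]]]

Type -> Prod => Type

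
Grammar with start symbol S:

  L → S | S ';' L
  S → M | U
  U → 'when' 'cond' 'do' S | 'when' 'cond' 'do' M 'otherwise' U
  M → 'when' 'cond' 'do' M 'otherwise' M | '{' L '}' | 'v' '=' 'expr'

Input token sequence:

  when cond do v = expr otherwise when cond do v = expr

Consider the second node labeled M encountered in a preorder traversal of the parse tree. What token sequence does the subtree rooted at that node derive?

[S [U when cond do [M v = expr] otherwise [U when cond do [S [M v = expr]]]]]

v = expr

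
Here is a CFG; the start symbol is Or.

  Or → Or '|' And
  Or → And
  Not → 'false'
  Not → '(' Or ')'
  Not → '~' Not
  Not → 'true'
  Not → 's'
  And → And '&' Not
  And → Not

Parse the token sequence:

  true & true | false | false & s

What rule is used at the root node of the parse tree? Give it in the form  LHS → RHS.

[Or [Or [Or [And [And [Not true]] & [Not true]]] | [And [Not false]]] | [And [And [Not false]] & [Not s]]]

Or → Or '|' And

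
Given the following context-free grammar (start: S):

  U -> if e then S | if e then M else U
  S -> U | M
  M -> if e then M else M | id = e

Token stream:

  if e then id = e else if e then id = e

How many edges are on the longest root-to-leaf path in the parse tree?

[S [U if e then [M id = e] else [U if e then [S [M id = e]]]]]

5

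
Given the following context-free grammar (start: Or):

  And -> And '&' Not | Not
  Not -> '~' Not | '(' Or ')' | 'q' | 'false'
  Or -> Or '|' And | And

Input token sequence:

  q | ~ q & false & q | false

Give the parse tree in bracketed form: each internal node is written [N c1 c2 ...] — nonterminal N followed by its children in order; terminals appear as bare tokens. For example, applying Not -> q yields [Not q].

Or
Or | And
Or | And | And
And | And | And
Not | And | And
q | And | And
q | And & Not | And
q | And & Not & Not | And
q | Not & Not & Not | And
q | ~ Not & Not & Not | And
q | ~ q & Not & Not | And
q | ~ q & false & Not | And
q | ~ q & false & q | And
q | ~ q & false & q | Not
q | ~ q & false & q | false

[Or [Or [Or [And [Not q]]] | [And [And [And [Not ~ [Not q]]] & [Not false]] & [Not q]]] | [And [Not false]]]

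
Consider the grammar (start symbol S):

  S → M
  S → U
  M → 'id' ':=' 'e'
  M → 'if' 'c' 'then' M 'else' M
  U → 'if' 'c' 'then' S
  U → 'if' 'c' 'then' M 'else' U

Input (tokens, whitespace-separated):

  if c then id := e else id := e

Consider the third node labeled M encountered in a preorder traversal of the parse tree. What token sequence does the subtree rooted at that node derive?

[S [M if c then [M id := e] else [M id := e]]]

id := e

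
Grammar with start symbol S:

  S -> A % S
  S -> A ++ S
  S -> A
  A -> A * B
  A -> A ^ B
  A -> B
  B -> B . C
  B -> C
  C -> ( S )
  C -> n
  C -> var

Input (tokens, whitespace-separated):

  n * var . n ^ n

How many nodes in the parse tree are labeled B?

4

[S [A [A [A [B [C n]]] * [B [B [C var]] . [C n]]] ^ [B [C n]]]]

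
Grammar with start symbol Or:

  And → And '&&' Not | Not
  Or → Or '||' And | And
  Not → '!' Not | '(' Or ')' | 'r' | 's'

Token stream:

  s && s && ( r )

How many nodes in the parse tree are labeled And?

4

[Or [And [And [And [Not s]] && [Not s]] && [Not ( [Or [And [Not r]]] )]]]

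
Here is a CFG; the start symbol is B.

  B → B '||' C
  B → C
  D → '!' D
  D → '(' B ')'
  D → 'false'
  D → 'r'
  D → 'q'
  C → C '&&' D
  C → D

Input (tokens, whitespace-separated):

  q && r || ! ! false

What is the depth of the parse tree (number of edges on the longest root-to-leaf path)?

[B [B [C [C [D q]] && [D r]]] || [C [D ! [D ! [D false]]]]]

5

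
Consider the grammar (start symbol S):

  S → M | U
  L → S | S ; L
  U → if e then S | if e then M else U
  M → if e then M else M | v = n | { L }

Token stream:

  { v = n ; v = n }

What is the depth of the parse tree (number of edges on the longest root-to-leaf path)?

[S [M { [L [S [M v = n]] ; [L [S [M v = n]]]] }]]

6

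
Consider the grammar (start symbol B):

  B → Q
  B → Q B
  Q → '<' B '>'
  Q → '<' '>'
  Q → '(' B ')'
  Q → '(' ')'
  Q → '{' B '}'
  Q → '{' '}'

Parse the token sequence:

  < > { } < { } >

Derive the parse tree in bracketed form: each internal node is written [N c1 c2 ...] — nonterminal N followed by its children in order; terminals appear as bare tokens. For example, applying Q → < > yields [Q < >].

B
Q B
< > B
< > Q B
< > { } B
< > { } Q
< > { } < B >
< > { } < Q >
< > { } < { } >

[B [Q < >] [B [Q { }] [B [Q < [B [Q { }]] >]]]]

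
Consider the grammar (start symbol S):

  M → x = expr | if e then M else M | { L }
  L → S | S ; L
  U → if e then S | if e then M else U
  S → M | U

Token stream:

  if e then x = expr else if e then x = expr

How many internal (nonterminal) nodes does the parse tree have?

[S [U if e then [M x = expr] else [U if e then [S [M x = expr]]]]]

6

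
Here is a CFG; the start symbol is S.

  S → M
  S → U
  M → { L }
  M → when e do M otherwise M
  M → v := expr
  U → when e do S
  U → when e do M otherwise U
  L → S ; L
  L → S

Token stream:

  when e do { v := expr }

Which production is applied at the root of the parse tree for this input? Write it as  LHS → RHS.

S → U

[S [U when e do [S [M { [L [S [M v := expr]]] }]]]]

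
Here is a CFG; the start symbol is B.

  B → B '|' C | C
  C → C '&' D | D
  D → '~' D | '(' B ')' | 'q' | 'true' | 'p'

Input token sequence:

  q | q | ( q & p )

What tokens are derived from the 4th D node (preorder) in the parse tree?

[B [B [B [C [D q]]] | [C [D q]]] | [C [D ( [B [C [C [D q]] & [D p]]] )]]]

q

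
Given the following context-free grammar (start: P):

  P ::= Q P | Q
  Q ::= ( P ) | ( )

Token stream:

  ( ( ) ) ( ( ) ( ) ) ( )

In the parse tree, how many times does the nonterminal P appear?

6

[P [Q ( [P [Q ( )]] )] [P [Q ( [P [Q ( )] [P [Q ( )]]] )] [P [Q ( )]]]]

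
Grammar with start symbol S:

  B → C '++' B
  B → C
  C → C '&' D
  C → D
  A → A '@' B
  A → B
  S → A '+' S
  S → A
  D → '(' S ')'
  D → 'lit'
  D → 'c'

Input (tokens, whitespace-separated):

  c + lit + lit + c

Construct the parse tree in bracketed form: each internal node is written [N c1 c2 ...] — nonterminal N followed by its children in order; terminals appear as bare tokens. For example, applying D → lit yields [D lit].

[S [A [B [C [D c]]]] + [S [A [B [C [D lit]]]] + [S [A [B [C [D lit]]]] + [S [A [B [C [D c]]]]]]]]

S
A + S
B + S
C + S
D + S
c + S
c + A + S
c + B + S
c + C + S
c + D + S
c + lit + S
c + lit + A + S
c + lit + B + S
c + lit + C + S
c + lit + D + S
c + lit + lit + S
c + lit + lit + A
c + lit + lit + B
c + lit + lit + C
c + lit + lit + D
c + lit + lit + c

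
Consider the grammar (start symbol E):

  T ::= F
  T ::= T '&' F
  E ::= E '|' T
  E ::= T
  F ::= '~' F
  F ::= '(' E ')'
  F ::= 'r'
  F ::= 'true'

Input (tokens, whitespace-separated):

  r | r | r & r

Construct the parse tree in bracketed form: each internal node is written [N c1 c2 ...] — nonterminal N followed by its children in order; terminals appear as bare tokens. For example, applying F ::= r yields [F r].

[E [E [E [T [F r]]] | [T [F r]]] | [T [T [F r]] & [F r]]]

E
E | T
E | T | T
T | T | T
F | T | T
r | T | T
r | F | T
r | r | T
r | r | T & F
r | r | F & F
r | r | r & F
r | r | r & r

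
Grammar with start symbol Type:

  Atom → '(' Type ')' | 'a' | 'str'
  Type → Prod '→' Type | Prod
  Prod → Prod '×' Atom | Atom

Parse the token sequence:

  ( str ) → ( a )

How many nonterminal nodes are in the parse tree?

12

[Type [Prod [Atom ( [Type [Prod [Atom str]]] )]] → [Type [Prod [Atom ( [Type [Prod [Atom a]]] )]]]]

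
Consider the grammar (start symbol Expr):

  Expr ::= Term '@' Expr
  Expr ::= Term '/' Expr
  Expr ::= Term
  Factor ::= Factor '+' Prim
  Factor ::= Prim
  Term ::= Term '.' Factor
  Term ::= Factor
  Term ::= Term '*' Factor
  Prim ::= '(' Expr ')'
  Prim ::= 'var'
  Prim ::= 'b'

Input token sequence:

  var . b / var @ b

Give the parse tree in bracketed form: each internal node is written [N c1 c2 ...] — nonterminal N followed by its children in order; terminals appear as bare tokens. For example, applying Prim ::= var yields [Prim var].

Expr
Term / Expr
Term . Factor / Expr
Factor . Factor / Expr
Prim . Factor / Expr
var . Factor / Expr
var . Prim / Expr
var . b / Expr
var . b / Term @ Expr
var . b / Factor @ Expr
var . b / Prim @ Expr
var . b / var @ Expr
var . b / var @ Term
var . b / var @ Factor
var . b / var @ Prim
var . b / var @ b

[Expr [Term [Term [Factor [Prim var]]] . [Factor [Prim b]]] / [Expr [Term [Factor [Prim var]]] @ [Expr [Term [Factor [Prim b]]]]]]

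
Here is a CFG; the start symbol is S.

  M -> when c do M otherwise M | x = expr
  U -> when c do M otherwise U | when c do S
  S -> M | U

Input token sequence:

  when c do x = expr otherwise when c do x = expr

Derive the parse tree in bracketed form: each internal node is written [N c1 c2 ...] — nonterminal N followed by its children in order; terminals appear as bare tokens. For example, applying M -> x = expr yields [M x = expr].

[S [U when c do [M x = expr] otherwise [U when c do [S [M x = expr]]]]]

S
U
when c do M otherwise U
when c do x = expr otherwise U
when c do x = expr otherwise when c do S
when c do x = expr otherwise when c do M
when c do x = expr otherwise when c do x = expr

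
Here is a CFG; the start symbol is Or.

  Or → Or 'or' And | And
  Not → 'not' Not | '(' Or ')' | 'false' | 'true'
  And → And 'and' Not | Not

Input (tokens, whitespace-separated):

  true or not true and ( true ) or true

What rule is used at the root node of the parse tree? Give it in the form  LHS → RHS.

[Or [Or [Or [And [Not true]]] or [And [And [Not not [Not true]]] and [Not ( [Or [And [Not true]]] )]]] or [And [Not true]]]

Or → Or 'or' And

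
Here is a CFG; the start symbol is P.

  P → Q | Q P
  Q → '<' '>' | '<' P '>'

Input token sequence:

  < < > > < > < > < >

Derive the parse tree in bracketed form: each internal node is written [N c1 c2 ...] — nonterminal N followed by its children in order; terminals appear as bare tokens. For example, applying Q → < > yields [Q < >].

P
Q P
< P > P
< Q > P
< < > > P
< < > > Q P
< < > > < > P
< < > > < > Q P
< < > > < > < > P
< < > > < > < > Q
< < > > < > < > < >

[P [Q < [P [Q < >]] >] [P [Q < >] [P [Q < >] [P [Q < >]]]]]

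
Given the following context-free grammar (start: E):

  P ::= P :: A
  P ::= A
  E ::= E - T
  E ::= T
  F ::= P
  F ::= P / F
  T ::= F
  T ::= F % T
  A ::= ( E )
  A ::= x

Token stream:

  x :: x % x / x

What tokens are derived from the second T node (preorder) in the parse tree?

x / x

[E [T [F [P [P [A x]] :: [A x]]] % [T [F [P [A x]] / [F [P [A x]]]]]]]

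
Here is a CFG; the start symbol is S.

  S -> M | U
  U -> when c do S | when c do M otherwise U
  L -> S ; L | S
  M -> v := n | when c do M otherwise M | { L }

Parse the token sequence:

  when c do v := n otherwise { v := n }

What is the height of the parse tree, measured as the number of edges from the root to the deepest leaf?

[S [M when c do [M v := n] otherwise [M { [L [S [M v := n]]] }]]]

6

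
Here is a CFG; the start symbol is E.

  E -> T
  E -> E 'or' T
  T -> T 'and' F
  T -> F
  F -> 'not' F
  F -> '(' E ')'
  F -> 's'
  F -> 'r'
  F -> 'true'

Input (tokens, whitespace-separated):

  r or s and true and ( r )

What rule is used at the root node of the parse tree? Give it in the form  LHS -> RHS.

[E [E [T [F r]]] or [T [T [T [F s]] and [F true]] and [F ( [E [T [F r]]] )]]]

E -> E 'or' T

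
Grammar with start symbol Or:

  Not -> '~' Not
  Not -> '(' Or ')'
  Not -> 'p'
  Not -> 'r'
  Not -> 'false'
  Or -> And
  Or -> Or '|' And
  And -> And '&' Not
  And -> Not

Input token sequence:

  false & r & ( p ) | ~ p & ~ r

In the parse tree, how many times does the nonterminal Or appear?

[Or [Or [And [And [And [Not false]] & [Not r]] & [Not ( [Or [And [Not p]]] )]]] | [And [And [Not ~ [Not p]]] & [Not ~ [Not r]]]]

3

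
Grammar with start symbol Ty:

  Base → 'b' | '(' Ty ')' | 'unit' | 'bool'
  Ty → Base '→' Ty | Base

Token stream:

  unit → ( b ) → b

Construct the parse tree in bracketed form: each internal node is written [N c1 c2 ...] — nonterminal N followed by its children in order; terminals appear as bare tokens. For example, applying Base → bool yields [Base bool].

[Ty [Base unit] → [Ty [Base ( [Ty [Base b]] )] → [Ty [Base b]]]]

Ty
Base → Ty
unit → Ty
unit → Base → Ty
unit → ( Ty ) → Ty
unit → ( Base ) → Ty
unit → ( b ) → Ty
unit → ( b ) → Base
unit → ( b ) → b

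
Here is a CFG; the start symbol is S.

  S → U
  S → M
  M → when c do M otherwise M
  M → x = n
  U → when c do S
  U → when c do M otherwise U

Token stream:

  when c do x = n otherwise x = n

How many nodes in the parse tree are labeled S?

1

[S [M when c do [M x = n] otherwise [M x = n]]]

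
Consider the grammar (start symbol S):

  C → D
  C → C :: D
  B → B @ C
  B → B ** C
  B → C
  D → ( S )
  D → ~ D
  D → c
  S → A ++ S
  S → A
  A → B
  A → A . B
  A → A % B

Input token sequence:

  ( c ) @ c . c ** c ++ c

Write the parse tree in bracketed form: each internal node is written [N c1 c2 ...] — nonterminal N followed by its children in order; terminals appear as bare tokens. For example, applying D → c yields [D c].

[S [A [A [B [B [C [D ( [S [A [B [C [D c]]]]] )]]] @ [C [D c]]]] . [B [B [C [D c]]] ** [C [D c]]]] ++ [S [A [B [C [D c]]]]]]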